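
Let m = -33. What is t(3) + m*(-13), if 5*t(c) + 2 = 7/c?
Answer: 6436/15 ≈ 429.07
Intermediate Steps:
t(c) = -⅖ + 7/(5*c) (t(c) = -⅖ + (7/c)/5 = -⅖ + 7/(5*c))
t(3) + m*(-13) = (⅕)*(7 - 2*3)/3 - 33*(-13) = (⅕)*(⅓)*(7 - 6) + 429 = (⅕)*(⅓)*1 + 429 = 1/15 + 429 = 6436/15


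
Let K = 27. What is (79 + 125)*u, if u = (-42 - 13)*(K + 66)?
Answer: -1043460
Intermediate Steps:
u = -5115 (u = (-42 - 13)*(27 + 66) = -55*93 = -5115)
(79 + 125)*u = (79 + 125)*(-5115) = 204*(-5115) = -1043460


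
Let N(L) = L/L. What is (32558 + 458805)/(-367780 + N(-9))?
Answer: -491363/367779 ≈ -1.3360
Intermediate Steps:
N(L) = 1
(32558 + 458805)/(-367780 + N(-9)) = (32558 + 458805)/(-367780 + 1) = 491363/(-367779) = 491363*(-1/367779) = -491363/367779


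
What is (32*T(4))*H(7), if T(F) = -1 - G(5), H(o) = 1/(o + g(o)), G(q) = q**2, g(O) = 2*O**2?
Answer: -832/105 ≈ -7.9238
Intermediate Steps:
H(o) = 1/(o + 2*o**2)
T(F) = -26 (T(F) = -1 - 1*5**2 = -1 - 1*25 = -1 - 25 = -26)
(32*T(4))*H(7) = (32*(-26))*(1/(7*(1 + 2*7))) = -832/(7*(1 + 14)) = -832/(7*15) = -832*1/105 = -832/105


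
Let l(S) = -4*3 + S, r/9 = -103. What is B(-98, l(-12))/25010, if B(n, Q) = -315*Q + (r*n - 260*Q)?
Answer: 52323/12505 ≈ 4.1842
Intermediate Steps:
r = -927 (r = 9*(-103) = -927)
l(S) = -12 + S
B(n, Q) = -927*n - 575*Q (B(n, Q) = -315*Q + (-927*n - 260*Q) = -927*n - 575*Q)
B(-98, l(-12))/25010 = (-927*(-98) - 575*(-12 - 12))/25010 = (90846 - 575*(-24))*(1/25010) = (90846 + 13800)*(1/25010) = 104646*(1/25010) = 52323/12505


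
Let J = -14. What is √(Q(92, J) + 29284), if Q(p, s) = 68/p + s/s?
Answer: 2*√3873039/23 ≈ 171.13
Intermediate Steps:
Q(p, s) = 1 + 68/p (Q(p, s) = 68/p + 1 = 1 + 68/p)
√(Q(92, J) + 29284) = √((68 + 92)/92 + 29284) = √((1/92)*160 + 29284) = √(40/23 + 29284) = √(673572/23) = 2*√3873039/23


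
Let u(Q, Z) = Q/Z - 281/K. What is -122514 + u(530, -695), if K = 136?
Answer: -2316058131/18904 ≈ -1.2252e+5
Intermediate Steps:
u(Q, Z) = -281/136 + Q/Z (u(Q, Z) = Q/Z - 281/136 = -281/136 + Q/Z)
-122514 + u(530, -695) = -122514 + (-281/136 + 530/(-695)) = -122514 + (-281/136 + 530*(-1/695)) = -122514 + (-281/136 - 106/139) = -122514 - 53475/18904 = -2316058131/18904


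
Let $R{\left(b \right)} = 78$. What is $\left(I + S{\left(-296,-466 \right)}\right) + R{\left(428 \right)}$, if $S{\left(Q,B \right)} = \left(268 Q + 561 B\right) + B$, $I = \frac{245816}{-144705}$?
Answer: $- \frac{49365198926}{144705} \approx -3.4114 \cdot 10^{5}$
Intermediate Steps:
$I = - \frac{245816}{144705}$ ($I = 245816 \left(- \frac{1}{144705}\right) = - \frac{245816}{144705} \approx -1.6987$)
$S{\left(Q,B \right)} = 268 Q + 562 B$
$\left(I + S{\left(-296,-466 \right)}\right) + R{\left(428 \right)} = \left(- \frac{245816}{144705} + \left(268 \left(-296\right) + 562 \left(-466\right)\right)\right) + 78 = \left(- \frac{245816}{144705} - 341220\right) + 78 = - \frac{49376485916}{144705} + 78 = - \frac{49365198926}{144705}$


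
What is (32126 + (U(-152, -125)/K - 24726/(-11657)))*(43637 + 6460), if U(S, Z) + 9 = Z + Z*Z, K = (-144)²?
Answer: 129687366753108025/80573184 ≈ 1.6096e+9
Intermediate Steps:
K = 20736
U(S, Z) = -9 + Z + Z² (U(S, Z) = -9 + (Z + Z*Z) = -9 + (Z + Z²) = -9 + Z + Z²)
(32126 + (U(-152, -125)/K - 24726/(-11657)))*(43637 + 6460) = (32126 + ((-9 - 125 + (-125)²)/20736 - 24726/(-11657)))*(43637 + 6460) = (32126 + ((-9 - 125 + 15625)*(1/20736) - 24726*(-1/11657)))*50097 = (32126 + (15491*(1/20736) + 24726/11657))*50097 = (32126 + (15491/20736 + 24726/11657))*50097 = (32126 + 693296923/241719552)*50097 = (7766175624475/241719552)*50097 = 129687366753108025/80573184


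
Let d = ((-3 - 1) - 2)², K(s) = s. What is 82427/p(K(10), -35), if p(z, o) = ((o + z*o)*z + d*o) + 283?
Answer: -82427/4827 ≈ -17.076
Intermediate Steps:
d = 36 (d = (-4 - 2)² = (-6)² = 36)
p(z, o) = 283 + 36*o + z*(o + o*z) (p(z, o) = ((o + z*o)*z + 36*o) + 283 = ((o + o*z)*z + 36*o) + 283 = (z*(o + o*z) + 36*o) + 283 = (36*o + z*(o + o*z)) + 283 = 283 + 36*o + z*(o + o*z))
82427/p(K(10), -35) = 82427/(283 + 36*(-35) - 35*10 - 35*10²) = 82427/(283 - 1260 - 350 - 35*100) = 82427/(283 - 1260 - 350 - 3500) = 82427/(-4827) = 82427*(-1/4827) = -82427/4827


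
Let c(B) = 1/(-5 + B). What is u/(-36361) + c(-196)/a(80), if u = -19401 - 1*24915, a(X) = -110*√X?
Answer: 44316/36361 + √5/442200 ≈ 1.2188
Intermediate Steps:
u = -44316 (u = -19401 - 24915 = -44316)
u/(-36361) + c(-196)/a(80) = -44316/(-36361) + 1/((-5 - 196)*((-440*√5))) = -44316*(-1/36361) + 1/((-201)*((-440*√5))) = 44316/36361 - (-√5/2200)/201 = 44316/36361 - (-1)*√5/442200 = 44316/36361 + √5/442200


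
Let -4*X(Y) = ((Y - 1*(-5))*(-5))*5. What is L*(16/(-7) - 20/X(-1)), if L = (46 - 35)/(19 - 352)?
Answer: 132/1295 ≈ 0.10193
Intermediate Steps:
L = -11/333 (L = 11/(-333) = 11*(-1/333) = -11/333 ≈ -0.033033)
X(Y) = 125/4 + 25*Y/4 (X(Y) = -(Y - 1*(-5))*(-5)*5/4 = -(Y + 5)*(-5)*5/4 = -(5 + Y)*(-5)*5/4 = -(-25 - 5*Y)*5/4 = -(-125 - 25*Y)/4 = 125/4 + 25*Y/4)
L*(16/(-7) - 20/X(-1)) = -11*(16/(-7) - 20/(125/4 + (25/4)*(-1)))/333 = -11*(16*(-⅐) - 20/(125/4 - 25/4))/333 = -11*(-16/7 - 20/25)/333 = -11*(-16/7 - 20*1/25)/333 = -11*(-16/7 - ⅘)/333 = -11/333*(-108/35) = 132/1295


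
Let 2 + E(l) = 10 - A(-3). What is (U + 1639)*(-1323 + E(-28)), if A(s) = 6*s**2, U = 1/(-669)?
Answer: -1501094810/669 ≈ -2.2438e+6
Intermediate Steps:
U = -1/669 ≈ -0.0014948
E(l) = -46 (E(l) = -2 + (10 - 6*(-3)**2) = -2 + (10 - 6*9) = -2 + (10 - 1*54) = -2 + (10 - 54) = -2 - 44 = -46)
(U + 1639)*(-1323 + E(-28)) = (-1/669 + 1639)*(-1323 - 46) = (1096490/669)*(-1369) = -1501094810/669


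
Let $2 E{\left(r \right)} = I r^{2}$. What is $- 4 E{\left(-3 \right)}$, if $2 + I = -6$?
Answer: $144$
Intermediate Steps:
$I = -8$ ($I = -2 - 6 = -8$)
$E{\left(r \right)} = - 4 r^{2}$ ($E{\left(r \right)} = \frac{\left(-8\right) r^{2}}{2} = - 4 r^{2}$)
$- 4 E{\left(-3 \right)} = - 4 \left(- 4 \left(-3\right)^{2}\right) = - 4 \left(\left(-4\right) 9\right) = \left(-4\right) \left(-36\right) = 144$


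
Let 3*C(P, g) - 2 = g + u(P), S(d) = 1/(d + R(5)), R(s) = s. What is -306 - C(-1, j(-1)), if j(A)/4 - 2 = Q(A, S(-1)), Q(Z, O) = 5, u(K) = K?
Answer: -947/3 ≈ -315.67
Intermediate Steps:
S(d) = 1/(5 + d) (S(d) = 1/(d + 5) = 1/(5 + d))
j(A) = 28 (j(A) = 8 + 4*5 = 8 + 20 = 28)
C(P, g) = ⅔ + P/3 + g/3 (C(P, g) = ⅔ + (g + P)/3 = ⅔ + (P + g)/3 = ⅔ + (P/3 + g/3) = ⅔ + P/3 + g/3)
-306 - C(-1, j(-1)) = -306 - (⅔ + (⅓)*(-1) + (⅓)*28) = -306 - (⅔ - ⅓ + 28/3) = -306 - 1*29/3 = -306 - 29/3 = -947/3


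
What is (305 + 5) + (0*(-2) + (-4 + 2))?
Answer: 308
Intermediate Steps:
(305 + 5) + (0*(-2) + (-4 + 2)) = 310 + (0 - 2) = 310 - 2 = 308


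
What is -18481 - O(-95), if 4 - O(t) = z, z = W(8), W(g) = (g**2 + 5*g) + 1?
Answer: -18380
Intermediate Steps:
W(g) = 1 + g**2 + 5*g
z = 105 (z = 1 + 8**2 + 5*8 = 1 + 64 + 40 = 105)
O(t) = -101 (O(t) = 4 - 1*105 = 4 - 105 = -101)
-18481 - O(-95) = -18481 - 1*(-101) = -18481 + 101 = -18380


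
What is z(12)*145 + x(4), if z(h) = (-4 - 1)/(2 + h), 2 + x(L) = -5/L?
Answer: -1541/28 ≈ -55.036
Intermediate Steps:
x(L) = -2 - 5/L
z(h) = -5/(2 + h)
z(12)*145 + x(4) = -5/(2 + 12)*145 + (-2 - 5/4) = -5/14*145 + (-2 - 5*¼) = -5*1/14*145 + (-2 - 5/4) = -5/14*145 - 13/4 = -725/14 - 13/4 = -1541/28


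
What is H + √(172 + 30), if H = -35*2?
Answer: -70 + √202 ≈ -55.787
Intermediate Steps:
H = -70
H + √(172 + 30) = -70 + √(172 + 30) = -70 + √202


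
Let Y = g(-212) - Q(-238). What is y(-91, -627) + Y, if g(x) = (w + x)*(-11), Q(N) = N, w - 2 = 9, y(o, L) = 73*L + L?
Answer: -43949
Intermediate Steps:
y(o, L) = 74*L
w = 11 (w = 2 + 9 = 11)
g(x) = -121 - 11*x (g(x) = (11 + x)*(-11) = -121 - 11*x)
Y = 2449 (Y = (-121 - 11*(-212)) - 1*(-238) = (-121 + 2332) + 238 = 2211 + 238 = 2449)
y(-91, -627) + Y = 74*(-627) + 2449 = -46398 + 2449 = -43949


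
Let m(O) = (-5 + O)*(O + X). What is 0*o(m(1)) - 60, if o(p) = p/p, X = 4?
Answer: -60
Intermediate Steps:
m(O) = (-5 + O)*(4 + O) (m(O) = (-5 + O)*(O + 4) = (-5 + O)*(4 + O))
o(p) = 1
0*o(m(1)) - 60 = 0*1 - 60 = 0 - 60 = -60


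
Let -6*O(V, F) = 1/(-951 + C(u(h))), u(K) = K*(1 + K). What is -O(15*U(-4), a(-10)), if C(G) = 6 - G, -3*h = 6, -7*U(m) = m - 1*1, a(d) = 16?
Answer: -1/5682 ≈ -0.00017599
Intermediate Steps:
U(m) = ⅐ - m/7 (U(m) = -(m - 1*1)/7 = -(m - 1)/7 = -(-1 + m)/7 = ⅐ - m/7)
h = -2 (h = -⅓*6 = -2)
O(V, F) = 1/5682 (O(V, F) = -1/(6*(-951 + (6 - (-2)*(1 - 2)))) = -1/(6*(-951 + (6 - (-2)*(-1)))) = -1/(6*(-951 + (6 - 1*2))) = -1/(6*(-951 + (6 - 2))) = -1/(6*(-951 + 4)) = -⅙/(-947) = -⅙*(-1/947) = 1/5682)
-O(15*U(-4), a(-10)) = -1*1/5682 = -1/5682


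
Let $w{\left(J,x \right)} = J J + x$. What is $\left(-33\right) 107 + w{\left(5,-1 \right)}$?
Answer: $-3507$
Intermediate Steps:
$w{\left(J,x \right)} = x + J^{2}$ ($w{\left(J,x \right)} = J^{2} + x = x + J^{2}$)
$\left(-33\right) 107 + w{\left(5,-1 \right)} = \left(-33\right) 107 - \left(1 - 5^{2}\right) = -3531 + \left(-1 + 25\right) = -3531 + 24 = -3507$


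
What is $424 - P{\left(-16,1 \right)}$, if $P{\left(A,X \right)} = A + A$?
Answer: $456$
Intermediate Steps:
$P{\left(A,X \right)} = 2 A$
$424 - P{\left(-16,1 \right)} = 424 - 2 \left(-16\right) = 424 - -32 = 424 + 32 = 456$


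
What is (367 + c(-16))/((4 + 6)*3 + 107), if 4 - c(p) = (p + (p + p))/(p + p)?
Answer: 739/274 ≈ 2.6971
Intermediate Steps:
c(p) = 5/2 (c(p) = 4 - (p + (p + p))/(p + p) = 4 - (p + 2*p)/(2*p) = 4 - 3*p*1/(2*p) = 4 - 1*3/2 = 4 - 3/2 = 5/2)
(367 + c(-16))/((4 + 6)*3 + 107) = (367 + 5/2)/((4 + 6)*3 + 107) = 739/(2*(10*3 + 107)) = 739/(2*(30 + 107)) = (739/2)/137 = (739/2)*(1/137) = 739/274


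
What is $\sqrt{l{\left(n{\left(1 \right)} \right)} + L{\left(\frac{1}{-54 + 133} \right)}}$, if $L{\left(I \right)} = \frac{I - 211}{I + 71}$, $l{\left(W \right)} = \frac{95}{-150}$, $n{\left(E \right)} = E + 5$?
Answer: $\frac{i \sqrt{113439810}}{5610} \approx 1.8985 i$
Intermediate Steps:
$n{\left(E \right)} = 5 + E$
$l{\left(W \right)} = - \frac{19}{30}$ ($l{\left(W \right)} = 95 \left(- \frac{1}{150}\right) = - \frac{19}{30}$)
$L{\left(I \right)} = \frac{-211 + I}{71 + I}$
$\sqrt{l{\left(n{\left(1 \right)} \right)} + L{\left(\frac{1}{-54 + 133} \right)}} = \sqrt{- \frac{19}{30} + \frac{-211 + \frac{1}{-54 + 133}}{71 + \frac{1}{-54 + 133}}} = \sqrt{- \frac{19}{30} + \frac{-211 + \frac{1}{79}}{71 + \frac{1}{79}}} = \sqrt{- \frac{19}{30} + \frac{1}{\frac{5610}{79}} \left(- \frac{16668}{79}\right)} = \sqrt{- \frac{19}{30} + \frac{79}{5610} \left(- \frac{16668}{79}\right)} = \sqrt{- \frac{19}{30} - \frac{2778}{935}} = \sqrt{- \frac{20221}{5610}} = \frac{i \sqrt{113439810}}{5610}$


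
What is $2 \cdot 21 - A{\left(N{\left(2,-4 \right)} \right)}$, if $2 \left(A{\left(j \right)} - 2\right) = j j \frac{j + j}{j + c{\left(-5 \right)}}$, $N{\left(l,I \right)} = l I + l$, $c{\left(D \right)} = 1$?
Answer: $- \frac{16}{5} \approx -3.2$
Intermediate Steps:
$N{\left(l,I \right)} = l + I l$ ($N{\left(l,I \right)} = I l + l = l + I l$)
$A{\left(j \right)} = 2 + \frac{j^{3}}{1 + j}$ ($A{\left(j \right)} = 2 + \frac{j j \frac{j + j}{j + 1}}{2} = 2 + \frac{j^{2} \frac{2 j}{1 + j}}{2} = 2 + \frac{2 j^{3} \frac{1}{1 + j}}{2} = 2 + \frac{j^{3}}{1 + j}$)
$2 \cdot 21 - A{\left(N{\left(2,-4 \right)} \right)} = 2 \cdot 21 - \frac{2 + \left(2 \left(1 - 4\right)\right)^{3} + 2 \cdot 2 \left(1 - 4\right)}{1 + 2 \left(1 - 4\right)} = 42 - \frac{2 + \left(2 \left(-3\right)\right)^{3} + 2 \cdot 2 \left(-3\right)}{1 + 2 \left(-3\right)} = 42 - \frac{2 + \left(-6\right)^{3} + 2 \left(-6\right)}{1 - 6} = 42 - \frac{2 - 216 - 12}{-5} = 42 - \left(- \frac{1}{5}\right) \left(-226\right) = 42 - \frac{226}{5} = - \frac{16}{5}$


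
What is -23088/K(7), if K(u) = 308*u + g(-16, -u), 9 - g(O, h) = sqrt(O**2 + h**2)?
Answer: -1249638/117173 - 2886*sqrt(305)/585865 ≈ -10.751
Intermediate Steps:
g(O, h) = 9 - sqrt(O**2 + h**2)
K(u) = 9 - sqrt(256 + u**2) + 308*u (K(u) = 308*u + (9 - sqrt((-16)**2 + (-u)**2)) = 308*u + (9 - sqrt(256 + u**2)) = 9 - sqrt(256 + u**2) + 308*u)
-23088/K(7) = -23088/(9 - sqrt(256 + 7**2) + 308*7) = -23088/(9 - sqrt(256 + 49) + 2156) = -23088/(9 - sqrt(305) + 2156) = -23088/(2165 - sqrt(305))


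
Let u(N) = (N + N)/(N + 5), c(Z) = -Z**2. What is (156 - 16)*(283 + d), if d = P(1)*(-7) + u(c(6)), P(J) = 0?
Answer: 1238300/31 ≈ 39945.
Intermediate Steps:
u(N) = 2*N/(5 + N) (u(N) = (2*N)/(5 + N) = 2*N/(5 + N))
d = 72/31 (d = 0*(-7) + 2*(-1*6**2)/(5 - 1*6**2) = 0 + 2*(-1*36)/(5 - 1*36) = 0 + 2*(-36)/(5 - 36) = 0 + 2*(-36)/(-31) = 0 + 2*(-36)*(-1/31) = 0 + 72/31 = 72/31 ≈ 2.3226)
(156 - 16)*(283 + d) = (156 - 16)*(283 + 72/31) = 140*(8845/31) = 1238300/31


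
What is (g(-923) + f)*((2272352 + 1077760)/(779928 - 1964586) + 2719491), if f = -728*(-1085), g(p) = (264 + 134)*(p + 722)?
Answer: 381166811863737002/197443 ≈ 1.9305e+12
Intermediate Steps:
g(p) = 287356 + 398*p (g(p) = 398*(722 + p) = 287356 + 398*p)
f = 789880
(g(-923) + f)*((2272352 + 1077760)/(779928 - 1964586) + 2719491) = ((287356 + 398*(-923)) + 789880)*((2272352 + 1077760)/(779928 - 1964586) + 2719491) = ((287356 - 367354) + 789880)*(3350112/(-1184658) + 2719491) = (-79998 + 789880)*(3350112*(-1/1184658) + 2719491) = 709882*(-558352/197443 + 2719491) = 709882*(536943903161/197443) = 381166811863737002/197443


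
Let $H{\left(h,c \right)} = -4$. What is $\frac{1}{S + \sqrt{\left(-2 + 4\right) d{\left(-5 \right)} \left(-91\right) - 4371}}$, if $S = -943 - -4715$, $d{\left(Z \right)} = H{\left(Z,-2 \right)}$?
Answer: $\frac{3772}{14231627} - \frac{i \sqrt{3643}}{14231627} \approx 0.00026504 - 4.2411 \cdot 10^{-6} i$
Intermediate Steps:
$d{\left(Z \right)} = -4$
$S = 3772$ ($S = -943 + 4715 = 3772$)
$\frac{1}{S + \sqrt{\left(-2 + 4\right) d{\left(-5 \right)} \left(-91\right) - 4371}} = \frac{1}{3772 + \sqrt{\left(-2 + 4\right) \left(-4\right) \left(-91\right) - 4371}} = \frac{1}{3772 + \sqrt{2 \left(-4\right) \left(-91\right) - 4371}} = \frac{1}{3772 + \sqrt{\left(-8\right) \left(-91\right) - 4371}} = \frac{1}{3772 + \sqrt{728 - 4371}} = \frac{1}{3772 + \sqrt{-3643}} = \frac{1}{3772 + i \sqrt{3643}}$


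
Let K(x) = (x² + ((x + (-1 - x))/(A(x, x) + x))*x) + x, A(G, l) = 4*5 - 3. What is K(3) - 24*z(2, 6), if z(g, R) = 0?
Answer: 237/20 ≈ 11.850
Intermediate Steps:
A(G, l) = 17 (A(G, l) = 20 - 3 = 17)
K(x) = x + x² - x/(17 + x) (K(x) = (x² + ((x + (-1 - x))/(17 + x))*x) + x = (x² + (-1/(17 + x))*x) + x = (x² - x/(17 + x)) + x = x + x² - x/(17 + x))
K(3) - 24*z(2, 6) = 3*(16 + 3² + 18*3)/(17 + 3) - 24*0 = 3*(16 + 9 + 54)/20 + 0 = 3*(1/20)*79 + 0 = 237/20 + 0 = 237/20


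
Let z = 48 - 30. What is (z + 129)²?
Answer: 21609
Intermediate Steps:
z = 18
(z + 129)² = (18 + 129)² = 147² = 21609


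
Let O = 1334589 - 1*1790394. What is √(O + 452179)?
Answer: 7*I*√74 ≈ 60.216*I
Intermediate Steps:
O = -455805 (O = 1334589 - 1790394 = -455805)
√(O + 452179) = √(-455805 + 452179) = √(-3626) = 7*I*√74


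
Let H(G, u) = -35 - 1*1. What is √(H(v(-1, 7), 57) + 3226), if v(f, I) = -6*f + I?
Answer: √3190 ≈ 56.480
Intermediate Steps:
v(f, I) = I - 6*f
H(G, u) = -36 (H(G, u) = -35 - 1 = -36)
√(H(v(-1, 7), 57) + 3226) = √(-36 + 3226) = √3190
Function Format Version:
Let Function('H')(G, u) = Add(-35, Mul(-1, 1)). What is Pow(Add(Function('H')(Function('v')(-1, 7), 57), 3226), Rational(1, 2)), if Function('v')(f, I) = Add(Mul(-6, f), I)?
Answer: Pow(3190, Rational(1, 2)) ≈ 56.480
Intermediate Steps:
Function('v')(f, I) = Add(I, Mul(-6, f))
Function('H')(G, u) = -36 (Function('H')(G, u) = Add(-35, -1) = -36)
Pow(Add(Function('H')(Function('v')(-1, 7), 57), 3226), Rational(1, 2)) = Pow(Add(-36, 3226), Rational(1, 2)) = Pow(3190, Rational(1, 2))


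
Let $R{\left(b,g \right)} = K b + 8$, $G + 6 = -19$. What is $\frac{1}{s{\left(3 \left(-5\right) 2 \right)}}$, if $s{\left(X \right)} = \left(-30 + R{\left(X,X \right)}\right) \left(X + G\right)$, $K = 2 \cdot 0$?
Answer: $\frac{1}{1210} \approx 0.00082645$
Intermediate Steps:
$G = -25$ ($G = -6 - 19 = -25$)
$K = 0$
$R{\left(b,g \right)} = 8$ ($R{\left(b,g \right)} = 0 b + 8 = 0 + 8 = 8$)
$s{\left(X \right)} = 550 - 22 X$ ($s{\left(X \right)} = \left(-30 + 8\right) \left(X - 25\right) = - 22 \left(-25 + X\right) = 550 - 22 X$)
$\frac{1}{s{\left(3 \left(-5\right) 2 \right)}} = \frac{1}{550 - 22 \cdot 3 \left(-5\right) 2} = \frac{1}{550 - 22 \left(\left(-15\right) 2\right)} = \frac{1}{550 - -660} = \frac{1}{550 + 660} = \frac{1}{1210}$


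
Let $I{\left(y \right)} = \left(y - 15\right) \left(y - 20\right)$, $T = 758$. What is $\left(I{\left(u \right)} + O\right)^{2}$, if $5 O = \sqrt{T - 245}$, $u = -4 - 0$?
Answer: $\frac{5198913}{25} + \frac{2736 \sqrt{57}}{5} \approx 2.1209 \cdot 10^{5}$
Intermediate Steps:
$u = -4$ ($u = -4 + 0 = -4$)
$I{\left(y \right)} = \left(-20 + y\right) \left(-15 + y\right)$ ($I{\left(y \right)} = \left(-15 + y\right) \left(-20 + y\right) = \left(-20 + y\right) \left(-15 + y\right)$)
$O = \frac{3 \sqrt{57}}{5}$ ($O = \frac{\sqrt{758 - 245}}{5} = \frac{\sqrt{513}}{5} = \frac{3 \sqrt{57}}{5} \approx 4.5299$)
$\left(I{\left(u \right)} + O\right)^{2} = \left(\left(300 + \left(-4\right)^{2} - -140\right) + \frac{3 \sqrt{57}}{5}\right)^{2} = \left(\left(300 + 16 + 140\right) + \frac{3 \sqrt{57}}{5}\right)^{2} = \left(456 + \frac{3 \sqrt{57}}{5}\right)^{2}$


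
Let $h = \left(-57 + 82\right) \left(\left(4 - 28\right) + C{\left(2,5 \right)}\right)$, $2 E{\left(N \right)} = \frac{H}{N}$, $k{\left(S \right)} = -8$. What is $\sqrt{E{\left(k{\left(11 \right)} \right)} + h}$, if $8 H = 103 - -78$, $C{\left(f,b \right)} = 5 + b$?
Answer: $\frac{i \sqrt{89962}}{16} \approx 18.746 i$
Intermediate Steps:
$H = \frac{181}{8}$ ($H = \frac{103 - -78}{8} = \frac{103 + 78}{8} = \frac{1}{8} \cdot 181 = \frac{181}{8} \approx 22.625$)
$E{\left(N \right)} = \frac{181}{16 N}$ ($E{\left(N \right)} = \frac{\frac{181}{8} \frac{1}{N}}{2} = \frac{181}{16 N}$)
$h = -350$ ($h = \left(-57 + 82\right) \left(\left(4 - 28\right) + \left(5 + 5\right)\right) = 25 \left(-24 + 10\right) = 25 \left(-14\right) = -350$)
$\sqrt{E{\left(k{\left(11 \right)} \right)} + h} = \sqrt{\frac{181}{16 \left(-8\right)} - 350} = \sqrt{\frac{181}{16} \left(- \frac{1}{8}\right) - 350} = \sqrt{- \frac{181}{128} - 350} = \sqrt{- \frac{44981}{128}} = \frac{i \sqrt{89962}}{16}$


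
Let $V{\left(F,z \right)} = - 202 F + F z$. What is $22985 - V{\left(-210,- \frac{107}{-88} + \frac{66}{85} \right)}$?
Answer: $- \frac{14224417}{748} \approx -19017.0$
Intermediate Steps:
$22985 - V{\left(-210,- \frac{107}{-88} + \frac{66}{85} \right)} = 22985 - - 210 \left(-202 + \left(- \frac{107}{-88} + \frac{66}{85}\right)\right) = 22985 - - 210 \left(-202 + \left(\left(-107\right) \left(- \frac{1}{88}\right) + 66 \cdot \frac{1}{85}\right)\right) = 22985 - - 210 \left(-202 + \left(\frac{107}{88} + \frac{66}{85}\right)\right) = 22985 - - 210 \left(-202 + \frac{14903}{7480}\right) = 22985 - \left(-210\right) \left(- \frac{1496057}{7480}\right) = 22985 - \frac{31417197}{748} = - \frac{14224417}{748}$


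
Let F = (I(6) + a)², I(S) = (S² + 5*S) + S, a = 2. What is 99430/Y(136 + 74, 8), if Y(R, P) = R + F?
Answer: 49715/2843 ≈ 17.487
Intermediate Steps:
I(S) = S² + 6*S
F = 5476 (F = (6*(6 + 6) + 2)² = (6*12 + 2)² = (72 + 2)² = 74² = 5476)
Y(R, P) = 5476 + R (Y(R, P) = R + 5476 = 5476 + R)
99430/Y(136 + 74, 8) = 99430/(5476 + (136 + 74)) = 99430/(5476 + 210) = 99430/5686 = 99430*(1/5686) = 49715/2843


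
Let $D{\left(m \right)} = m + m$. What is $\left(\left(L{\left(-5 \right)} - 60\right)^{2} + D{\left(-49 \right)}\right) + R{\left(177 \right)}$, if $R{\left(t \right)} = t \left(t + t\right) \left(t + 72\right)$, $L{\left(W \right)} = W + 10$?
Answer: $15604769$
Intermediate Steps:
$L{\left(W \right)} = 10 + W$
$D{\left(m \right)} = 2 m$
$R{\left(t \right)} = 2 t^{2} \left(72 + t\right)$ ($R{\left(t \right)} = t 2 t \left(72 + t\right) = 2 t^{2} \left(72 + t\right)$)
$\left(\left(L{\left(-5 \right)} - 60\right)^{2} + D{\left(-49 \right)}\right) + R{\left(177 \right)} = \left(\left(\left(10 - 5\right) - 60\right)^{2} + 2 \left(-49\right)\right) + 2 \cdot 177^{2} \left(72 + 177\right) = \left(\left(5 - 60\right)^{2} - 98\right) + 2 \cdot 31329 \cdot 249 = \left(\left(-55\right)^{2} - 98\right) + 15601842 = \left(3025 - 98\right) + 15601842 = 2927 + 15601842 = 15604769$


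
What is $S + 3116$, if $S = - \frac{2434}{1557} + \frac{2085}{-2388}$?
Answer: $\frac{3858863573}{1239372} \approx 3113.6$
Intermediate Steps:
$S = - \frac{3019579}{1239372}$ ($S = \left(-2434\right) \frac{1}{1557} + 2085 \left(- \frac{1}{2388}\right) = - \frac{2434}{1557} - \frac{695}{796} = - \frac{3019579}{1239372} \approx -2.4364$)
$S + 3116 = - \frac{3019579}{1239372} + 3116 = \frac{3858863573}{1239372}$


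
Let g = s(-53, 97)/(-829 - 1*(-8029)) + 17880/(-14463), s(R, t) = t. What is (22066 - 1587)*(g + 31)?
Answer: 7055717499641/11570400 ≈ 6.0981e+5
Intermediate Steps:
g = -14148121/11570400 (g = 97/(-829 - 1*(-8029)) + 17880/(-14463) = 97/(-829 + 8029) + 17880*(-1/14463) = 97/7200 - 5960/4821 = -14148121/11570400 ≈ -1.2228)
(22066 - 1587)*(g + 31) = (22066 - 1587)*(-14148121/11570400 + 31) = 20479*(344534279/11570400) = 7055717499641/11570400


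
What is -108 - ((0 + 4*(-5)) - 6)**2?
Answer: -784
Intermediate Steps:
-108 - ((0 + 4*(-5)) - 6)**2 = -108 - ((0 - 20) - 6)**2 = -108 - (-20 - 6)**2 = -108 - 1*(-26)**2 = -108 - 1*676 = -108 - 676 = -784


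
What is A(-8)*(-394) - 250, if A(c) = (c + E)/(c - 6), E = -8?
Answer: -4902/7 ≈ -700.29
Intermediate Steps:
A(c) = (-8 + c)/(-6 + c) (A(c) = (c - 8)/(c - 6) = (-8 + c)/(-6 + c))
A(-8)*(-394) - 250 = ((-8 - 8)/(-6 - 8))*(-394) - 250 = (-16/(-14))*(-394) - 250 = -1/14*(-16)*(-394) - 250 = (8/7)*(-394) - 250 = -3152/7 - 250 = -4902/7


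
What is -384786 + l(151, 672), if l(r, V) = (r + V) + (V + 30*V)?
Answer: -363131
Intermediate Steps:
l(r, V) = r + 32*V (l(r, V) = (V + r) + 31*V = r + 32*V)
-384786 + l(151, 672) = -384786 + (151 + 32*672) = -384786 + (151 + 21504) = -384786 + 21655 = -363131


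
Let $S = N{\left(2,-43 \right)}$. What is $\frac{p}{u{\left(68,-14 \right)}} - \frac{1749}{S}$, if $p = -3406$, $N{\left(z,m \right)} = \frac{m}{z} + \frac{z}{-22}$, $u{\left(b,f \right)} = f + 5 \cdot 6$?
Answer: $- \frac{501101}{3800} \approx -131.87$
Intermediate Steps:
$u{\left(b,f \right)} = 30 + f$ ($u{\left(b,f \right)} = f + 30 = 30 + f$)
$N{\left(z,m \right)} = - \frac{z}{22} + \frac{m}{z}$ ($N{\left(z,m \right)} = \frac{m}{z} + z \left(- \frac{1}{22}\right) = \frac{m}{z} - \frac{z}{22} = - \frac{z}{22} + \frac{m}{z}$)
$S = - \frac{475}{22}$ ($S = \left(- \frac{1}{22}\right) 2 - \frac{43}{2} = - \frac{1}{11} - \frac{43}{2} = - \frac{475}{22} \approx -21.591$)
$\frac{p}{u{\left(68,-14 \right)}} - \frac{1749}{S} = - \frac{3406}{30 - 14} - \frac{1749}{- \frac{475}{22}} = - \frac{3406}{16} - - \frac{38478}{475} = \left(-3406\right) \frac{1}{16} + \frac{38478}{475} = - \frac{1703}{8} + \frac{38478}{475} = - \frac{501101}{3800}$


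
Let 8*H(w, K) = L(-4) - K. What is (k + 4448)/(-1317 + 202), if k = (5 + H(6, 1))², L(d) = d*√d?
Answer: -286129/71360 + 39*I/4460 ≈ -4.0097 + 0.0087444*I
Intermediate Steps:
L(d) = d^(3/2)
H(w, K) = -I - K/8 (H(w, K) = ((-4)^(3/2) - K)/8 = (-8*I - K)/8 = (-K - 8*I)/8 = -I - K/8)
k = (39/8 - I)² (k = (5 + (-I - ⅛*1))² = (5 + (-I - ⅛))² = (5 + (-⅛ - I))² = (39/8 - I)² ≈ 22.766 - 9.75*I)
(k + 4448)/(-1317 + 202) = ((1457/64 - 39*I/4) + 4448)/(-1317 + 202) = (286129/64 - 39*I/4)/(-1115) = (286129/64 - 39*I/4)*(-1/1115) = -286129/71360 + 39*I/4460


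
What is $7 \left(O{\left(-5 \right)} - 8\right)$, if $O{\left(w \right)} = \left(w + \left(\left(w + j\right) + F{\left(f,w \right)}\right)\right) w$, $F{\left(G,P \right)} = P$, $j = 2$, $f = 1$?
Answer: $399$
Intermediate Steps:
$O{\left(w \right)} = w \left(2 + 3 w\right)$ ($O{\left(w \right)} = \left(w + \left(\left(w + 2\right) + w\right)\right) w = \left(w + \left(\left(2 + w\right) + w\right)\right) w = \left(w + \left(2 + 2 w\right)\right) w = \left(2 + 3 w\right) w = w \left(2 + 3 w\right)$)
$7 \left(O{\left(-5 \right)} - 8\right) = 7 \left(- 5 \left(2 + 3 \left(-5\right)\right) - 8\right) = 7 \left(- 5 \left(2 - 15\right) - 8\right) = 7 \left(\left(-5\right) \left(-13\right) - 8\right) = 7 \left(65 - 8\right) = 7 \cdot 57 = 399$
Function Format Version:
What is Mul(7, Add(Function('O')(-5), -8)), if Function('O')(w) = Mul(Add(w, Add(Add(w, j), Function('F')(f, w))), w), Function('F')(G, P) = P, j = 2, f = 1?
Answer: 399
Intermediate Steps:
Function('O')(w) = Mul(w, Add(2, Mul(3, w))) (Function('O')(w) = Mul(Add(w, Add(Add(w, 2), w)), w) = Mul(Add(w, Add(Add(2, w), w)), w) = Mul(Add(w, Add(2, Mul(2, w))), w) = Mul(Add(2, Mul(3, w)), w) = Mul(w, Add(2, Mul(3, w))))
Mul(7, Add(Function('O')(-5), -8)) = Mul(7, Add(Mul(-5, Add(2, Mul(3, -5))), -8)) = Mul(7, Add(Mul(-5, Add(2, -15)), -8)) = Mul(7, Add(Mul(-5, -13), -8)) = Mul(7, Add(65, -8)) = Mul(7, 57) = 399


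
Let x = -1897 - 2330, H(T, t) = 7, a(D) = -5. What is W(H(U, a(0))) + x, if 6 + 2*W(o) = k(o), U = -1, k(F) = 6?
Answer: -4227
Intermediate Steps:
W(o) = 0 (W(o) = -3 + (½)*6 = -3 + 3 = 0)
x = -4227
W(H(U, a(0))) + x = 0 - 4227 = -4227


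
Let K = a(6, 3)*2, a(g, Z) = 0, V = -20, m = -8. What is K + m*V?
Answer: 160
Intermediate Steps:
K = 0 (K = 0*2 = 0)
K + m*V = 0 - 8*(-20) = 0 + 160 = 160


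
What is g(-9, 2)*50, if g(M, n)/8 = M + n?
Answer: -2800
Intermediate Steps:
g(M, n) = 8*M + 8*n (g(M, n) = 8*(M + n) = 8*M + 8*n)
g(-9, 2)*50 = (8*(-9) + 8*2)*50 = (-72 + 16)*50 = -56*50 = -2800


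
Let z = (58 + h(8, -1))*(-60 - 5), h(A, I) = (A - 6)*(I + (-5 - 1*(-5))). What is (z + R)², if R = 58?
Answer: 12830724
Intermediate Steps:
h(A, I) = I*(-6 + A) (h(A, I) = (-6 + A)*(I + (-5 + 5)) = (-6 + A)*(I + 0) = (-6 + A)*I = I*(-6 + A))
z = -3640 (z = (58 - (-6 + 8))*(-60 - 5) = (58 - 1*2)*(-65) = (58 - 2)*(-65) = 56*(-65) = -3640)
(z + R)² = (-3640 + 58)² = (-3582)² = 12830724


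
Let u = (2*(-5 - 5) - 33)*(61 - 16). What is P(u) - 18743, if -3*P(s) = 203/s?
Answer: -134105962/7155 ≈ -18743.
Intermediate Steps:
u = -2385 (u = (2*(-10) - 33)*45 = (-20 - 33)*45 = -53*45 = -2385)
P(s) = -203/(3*s)
P(u) - 18743 = -203/3/(-2385) - 18743 = -203/3*(-1/2385) - 18743 = 203/7155 - 18743 = -134105962/7155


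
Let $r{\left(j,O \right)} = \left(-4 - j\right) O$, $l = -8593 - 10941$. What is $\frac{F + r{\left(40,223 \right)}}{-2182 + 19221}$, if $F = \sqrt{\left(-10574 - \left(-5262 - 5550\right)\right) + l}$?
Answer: $- \frac{892}{1549} + \frac{12 i \sqrt{134}}{17039} \approx -0.57586 + 0.0081525 i$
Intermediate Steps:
$l = -19534$
$r{\left(j,O \right)} = O \left(-4 - j\right)$
$F = 12 i \sqrt{134}$ ($F = \sqrt{\left(-10574 - \left(-5262 - 5550\right)\right) - 19534} = \sqrt{\left(-10574 - -10812\right) - 19534} = \sqrt{\left(-10574 + 10812\right) - 19534} = \sqrt{238 - 19534} = \sqrt{-19296} = 12 i \sqrt{134} \approx 138.91 i$)
$\frac{F + r{\left(40,223 \right)}}{-2182 + 19221} = \frac{12 i \sqrt{134} - 223 \left(4 + 40\right)}{-2182 + 19221} = \frac{12 i \sqrt{134} - 223 \cdot 44}{17039} = \left(12 i \sqrt{134} - 9812\right) \frac{1}{17039} = \left(-9812 + 12 i \sqrt{134}\right) \frac{1}{17039} = - \frac{892}{1549} + \frac{12 i \sqrt{134}}{17039}$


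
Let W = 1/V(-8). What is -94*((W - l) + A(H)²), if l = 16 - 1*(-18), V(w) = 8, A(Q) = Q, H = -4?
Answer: 6721/4 ≈ 1680.3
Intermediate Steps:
W = ⅛ (W = 1/8 = ⅛ ≈ 0.12500)
l = 34 (l = 16 + 18 = 34)
-94*((W - l) + A(H)²) = -94*((⅛ - 1*34) + (-4)²) = -94*((⅛ - 34) + 16) = -94*(-271/8 + 16) = -94*(-143/8) = 6721/4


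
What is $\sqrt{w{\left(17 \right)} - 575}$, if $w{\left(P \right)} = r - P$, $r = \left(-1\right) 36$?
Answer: $2 i \sqrt{157} \approx 25.06 i$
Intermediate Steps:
$r = -36$
$w{\left(P \right)} = -36 - P$
$\sqrt{w{\left(17 \right)} - 575} = \sqrt{\left(-36 - 17\right) - 575} = \sqrt{-53 - 575} = \sqrt{-628} = 2 i \sqrt{157}$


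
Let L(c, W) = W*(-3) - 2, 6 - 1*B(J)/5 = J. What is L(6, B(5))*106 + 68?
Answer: -1734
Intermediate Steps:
B(J) = 30 - 5*J
L(c, W) = -2 - 3*W (L(c, W) = -3*W - 2 = -2 - 3*W)
L(6, B(5))*106 + 68 = (-2 - 3*(30 - 5*5))*106 + 68 = (-2 - 3*(30 - 25))*106 + 68 = (-2 - 3*5)*106 + 68 = (-2 - 15)*106 + 68 = -17*106 + 68 = -1802 + 68 = -1734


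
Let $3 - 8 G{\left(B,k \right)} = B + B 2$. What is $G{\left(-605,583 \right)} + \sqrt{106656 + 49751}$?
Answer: $\frac{909}{4} + \sqrt{156407} \approx 622.73$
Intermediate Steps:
$G{\left(B,k \right)} = \frac{3}{8} - \frac{3 B}{8}$ ($G{\left(B,k \right)} = \frac{3}{8} - \frac{B + B 2}{8} = \frac{3}{8} - \frac{B + 2 B}{8} = \frac{3}{8} - \frac{3 B}{8}$)
$G{\left(-605,583 \right)} + \sqrt{106656 + 49751} = \left(\frac{3}{8} - - \frac{1815}{8}\right) + \sqrt{106656 + 49751} = \left(\frac{3}{8} + \frac{1815}{8}\right) + \sqrt{156407} = \frac{909}{4} + \sqrt{156407}$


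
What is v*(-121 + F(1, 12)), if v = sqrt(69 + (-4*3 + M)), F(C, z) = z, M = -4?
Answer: -109*sqrt(53) ≈ -793.53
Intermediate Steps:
v = sqrt(53) (v = sqrt(69 + (-4*3 - 4)) = sqrt(69 + (-12 - 4)) = sqrt(69 - 16) = sqrt(53) ≈ 7.2801)
v*(-121 + F(1, 12)) = sqrt(53)*(-121 + 12) = sqrt(53)*(-109) = -109*sqrt(53)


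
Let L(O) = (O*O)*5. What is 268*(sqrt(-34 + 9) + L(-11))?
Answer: 162140 + 1340*I ≈ 1.6214e+5 + 1340.0*I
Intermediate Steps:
L(O) = 5*O**2 (L(O) = O**2*5 = 5*O**2)
268*(sqrt(-34 + 9) + L(-11)) = 268*(sqrt(-34 + 9) + 5*(-11)**2) = 268*(sqrt(-25) + 5*121) = 268*(5*I + 605) = 268*(605 + 5*I) = 162140 + 1340*I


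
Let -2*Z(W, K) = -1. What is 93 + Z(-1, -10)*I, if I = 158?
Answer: 172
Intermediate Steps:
Z(W, K) = 1/2 (Z(W, K) = -1/2*(-1) = 1/2)
93 + Z(-1, -10)*I = 93 + (1/2)*158 = 93 + 79 = 172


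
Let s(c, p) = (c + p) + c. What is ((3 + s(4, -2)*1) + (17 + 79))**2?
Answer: 11025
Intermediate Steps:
s(c, p) = p + 2*c
((3 + s(4, -2)*1) + (17 + 79))**2 = ((3 + (-2 + 2*4)*1) + (17 + 79))**2 = ((3 + (-2 + 8)*1) + 96)**2 = ((3 + 6*1) + 96)**2 = ((3 + 6) + 96)**2 = (9 + 96)**2 = 105**2 = 11025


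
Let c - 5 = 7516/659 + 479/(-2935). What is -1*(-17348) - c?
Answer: 33522479796/1934165 ≈ 17332.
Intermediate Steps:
c = 31414624/1934165 (c = 5 + (7516/659 + 479/(-2935)) = 5 + (7516*(1/659) + 479*(-1/2935)) = 5 + (7516/659 - 479/2935) = 5 + 21743799/1934165 = 31414624/1934165 ≈ 16.242)
-1*(-17348) - c = -1*(-17348) - 1*31414624/1934165 = 17348 - 31414624/1934165 = 33522479796/1934165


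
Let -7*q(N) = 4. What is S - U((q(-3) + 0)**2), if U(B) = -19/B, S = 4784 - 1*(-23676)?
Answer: 456291/16 ≈ 28518.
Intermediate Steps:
q(N) = -4/7 (q(N) = -1/7*4 = -4/7)
S = 28460 (S = 4784 + 23676 = 28460)
S - U((q(-3) + 0)**2) = 28460 - (-19)/((-4/7 + 0)**2) = 28460 - (-19)/((-4/7)**2) = 28460 - (-19)/16/49 = 28460 - (-19)*49/16 = 28460 - 1*(-931/16) = 28460 + 931/16 = 456291/16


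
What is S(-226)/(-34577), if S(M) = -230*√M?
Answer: 230*I*√226/34577 ≈ 0.099999*I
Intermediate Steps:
S(-226)/(-34577) = -230*I*√226/(-34577) = -230*I*√226*(-1/34577) = 230*I*√226/34577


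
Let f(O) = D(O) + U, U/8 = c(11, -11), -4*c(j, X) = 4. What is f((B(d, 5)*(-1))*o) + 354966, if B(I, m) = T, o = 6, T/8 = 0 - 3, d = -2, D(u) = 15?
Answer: 354973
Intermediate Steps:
c(j, X) = -1 (c(j, X) = -1/4*4 = -1)
T = -24 (T = 8*(0 - 3) = 8*(-3) = -24)
U = -8 (U = 8*(-1) = -8)
B(I, m) = -24
f(O) = 7 (f(O) = 15 - 8 = 7)
f((B(d, 5)*(-1))*o) + 354966 = 7 + 354966 = 354973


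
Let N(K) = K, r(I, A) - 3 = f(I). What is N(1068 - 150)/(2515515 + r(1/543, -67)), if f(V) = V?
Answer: 498474/1365926275 ≈ 0.00036493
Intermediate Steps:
r(I, A) = 3 + I
N(1068 - 150)/(2515515 + r(1/543, -67)) = (1068 - 150)/(2515515 + (3 + 1/543)) = 918/(2515515 + (3 + 1/543)) = 918/(2515515 + 1630/543) = 918/(1365926275/543) = 918*(543/1365926275) = 498474/1365926275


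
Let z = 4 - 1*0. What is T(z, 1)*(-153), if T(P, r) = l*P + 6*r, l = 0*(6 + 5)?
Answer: -918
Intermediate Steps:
z = 4 (z = 4 + 0 = 4)
l = 0 (l = 0*11 = 0)
T(P, r) = 6*r (T(P, r) = 0*P + 6*r = 0 + 6*r = 6*r)
T(z, 1)*(-153) = (6*1)*(-153) = 6*(-153) = -918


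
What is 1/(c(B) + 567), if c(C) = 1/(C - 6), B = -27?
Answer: 33/18710 ≈ 0.0017638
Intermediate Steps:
c(C) = 1/(-6 + C)
1/(c(B) + 567) = 1/(1/(-6 - 27) + 567) = 1/(1/(-33) + 567) = 1/(-1/33 + 567) = 1/(18710/33) = 33/18710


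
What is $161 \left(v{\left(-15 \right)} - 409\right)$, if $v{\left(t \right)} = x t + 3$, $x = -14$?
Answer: $-31556$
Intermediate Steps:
$v{\left(t \right)} = 3 - 14 t$ ($v{\left(t \right)} = - 14 t + 3 = 3 - 14 t$)
$161 \left(v{\left(-15 \right)} - 409\right) = 161 \left(\left(3 - -210\right) - 409\right) = 161 \left(\left(3 + 210\right) - 409\right) = 161 \left(213 - 409\right) = 161 \left(-196\right) = -31556$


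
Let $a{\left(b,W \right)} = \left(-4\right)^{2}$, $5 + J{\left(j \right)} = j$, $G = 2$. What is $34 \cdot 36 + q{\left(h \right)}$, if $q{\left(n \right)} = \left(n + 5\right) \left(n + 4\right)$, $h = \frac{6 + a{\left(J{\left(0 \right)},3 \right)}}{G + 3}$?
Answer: $\frac{32574}{25} \approx 1303.0$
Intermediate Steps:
$J{\left(j \right)} = -5 + j$
$a{\left(b,W \right)} = 16$
$h = \frac{22}{5}$ ($h = \frac{6 + 16}{2 + 3} = \frac{22}{5} \approx 4.4$)
$q{\left(n \right)} = \left(4 + n\right) \left(5 + n\right)$ ($q{\left(n \right)} = \left(5 + n\right) \left(4 + n\right) = \left(4 + n\right) \left(5 + n\right)$)
$34 \cdot 36 + q{\left(h \right)} = 34 \cdot 36 + \left(20 + \left(\frac{22}{5}\right)^{2} + 9 \cdot \frac{22}{5}\right) = 1224 + \left(20 + \frac{484}{25} + \frac{198}{5}\right) = 1224 + \frac{1974}{25} = \frac{32574}{25}$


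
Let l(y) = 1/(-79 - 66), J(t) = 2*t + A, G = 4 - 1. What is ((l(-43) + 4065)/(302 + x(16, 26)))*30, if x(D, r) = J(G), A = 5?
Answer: 3536544/9077 ≈ 389.62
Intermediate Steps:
G = 3
J(t) = 5 + 2*t (J(t) = 2*t + 5 = 5 + 2*t)
x(D, r) = 11 (x(D, r) = 5 + 2*3 = 5 + 6 = 11)
l(y) = -1/145 (l(y) = 1/(-145) = -1/145)
((l(-43) + 4065)/(302 + x(16, 26)))*30 = ((-1/145 + 4065)/(302 + 11))*30 = ((589424/145)/313)*30 = ((589424/145)*(1/313))*30 = (589424/45385)*30 = 3536544/9077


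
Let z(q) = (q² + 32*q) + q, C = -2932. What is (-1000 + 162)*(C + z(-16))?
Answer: 2684952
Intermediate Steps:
z(q) = q² + 33*q
(-1000 + 162)*(C + z(-16)) = (-1000 + 162)*(-2932 - 16*(33 - 16)) = -838*(-2932 - 16*17) = -838*(-2932 - 272) = -838*(-3204) = 2684952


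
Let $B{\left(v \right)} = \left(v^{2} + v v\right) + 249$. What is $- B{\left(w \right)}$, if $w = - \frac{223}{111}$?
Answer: $- \frac{3167387}{12321} \approx -257.07$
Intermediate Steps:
$w = - \frac{223}{111}$ ($w = \left(-223\right) \frac{1}{111} = - \frac{223}{111} \approx -2.009$)
$B{\left(v \right)} = 249 + 2 v^{2}$ ($B{\left(v \right)} = \left(v^{2} + v^{2}\right) + 249 = 2 v^{2} + 249 = 249 + 2 v^{2}$)
$- B{\left(w \right)} = - (249 + 2 \left(- \frac{223}{111}\right)^{2}) = - (249 + 2 \cdot \frac{49729}{12321}) = - (249 + \frac{99458}{12321}) = \left(-1\right) \frac{3167387}{12321} = - \frac{3167387}{12321}$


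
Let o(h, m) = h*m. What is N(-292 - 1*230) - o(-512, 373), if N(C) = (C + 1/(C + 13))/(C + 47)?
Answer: 46173488099/241775 ≈ 1.9098e+5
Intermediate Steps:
N(C) = (C + 1/(13 + C))/(47 + C)
N(-292 - 1*230) - o(-512, 373) = (1 + (-292 - 1*230)² + 13*(-292 - 1*230))/(611 + (-292 - 1*230)² + 60*(-292 - 1*230)) - (-512)*373 = (1 + (-292 - 230)² + 13*(-292 - 230))/(611 + (-292 - 230)² + 60*(-292 - 230)) - 1*(-190976) = (1 + (-522)² + 13*(-522))/(611 + (-522)² + 60*(-522)) + 190976 = (1 + 272484 - 6786)/(611 + 272484 - 31320) + 190976 = 265699/241775 + 190976 = 46173488099/241775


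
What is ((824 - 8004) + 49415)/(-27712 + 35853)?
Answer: 42235/8141 ≈ 5.1879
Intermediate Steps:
((824 - 8004) + 49415)/(-27712 + 35853) = (-7180 + 49415)/8141 = 42235*(1/8141) = 42235/8141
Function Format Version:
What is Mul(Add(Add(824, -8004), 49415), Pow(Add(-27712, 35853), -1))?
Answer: Rational(42235, 8141) ≈ 5.1879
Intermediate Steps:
Mul(Add(Add(824, -8004), 49415), Pow(Add(-27712, 35853), -1)) = Mul(Add(-7180, 49415), Pow(8141, -1)) = Mul(42235, Rational(1, 8141)) = Rational(42235, 8141)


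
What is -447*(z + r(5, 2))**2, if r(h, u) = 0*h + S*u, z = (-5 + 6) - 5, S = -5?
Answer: -87612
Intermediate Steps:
z = -4 (z = 1 - 5 = -4)
r(h, u) = -5*u (r(h, u) = 0*h - 5*u = 0 - 5*u = -5*u)
-447*(z + r(5, 2))**2 = -447*(-4 - 5*2)**2 = -447*(-4 - 10)**2 = -447*(-14)**2 = -447*196 = -87612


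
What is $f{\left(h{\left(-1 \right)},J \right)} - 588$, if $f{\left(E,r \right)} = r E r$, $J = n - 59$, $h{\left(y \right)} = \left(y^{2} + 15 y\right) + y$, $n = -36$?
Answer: $-135963$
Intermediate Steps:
$h{\left(y \right)} = y^{2} + 16 y$
$J = -95$ ($J = -36 - 59 = -95$)
$f{\left(E,r \right)} = E r^{2}$ ($f{\left(E,r \right)} = E r r = E r^{2}$)
$f{\left(h{\left(-1 \right)},J \right)} - 588 = - (16 - 1) \left(-95\right)^{2} - 588 = \left(-1\right) 15 \cdot 9025 - 588 = \left(-15\right) 9025 - 588 = -135375 - 588 = -135963$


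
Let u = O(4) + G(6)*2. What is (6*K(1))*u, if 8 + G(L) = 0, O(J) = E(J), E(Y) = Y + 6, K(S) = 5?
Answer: -180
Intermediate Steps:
E(Y) = 6 + Y
O(J) = 6 + J
G(L) = -8 (G(L) = -8 + 0 = -8)
u = -6 (u = (6 + 4) - 8*2 = 10 - 16 = -6)
(6*K(1))*u = (6*5)*(-6) = 30*(-6) = -180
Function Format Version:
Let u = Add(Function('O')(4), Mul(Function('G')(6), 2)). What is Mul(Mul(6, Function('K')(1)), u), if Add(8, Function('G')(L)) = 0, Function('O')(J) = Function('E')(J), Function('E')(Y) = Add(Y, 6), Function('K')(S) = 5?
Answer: -180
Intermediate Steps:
Function('E')(Y) = Add(6, Y)
Function('O')(J) = Add(6, J)
Function('G')(L) = -8 (Function('G')(L) = Add(-8, 0) = -8)
u = -6 (u = Add(Add(6, 4), Mul(-8, 2)) = Add(10, -16) = -6)
Mul(Mul(6, Function('K')(1)), u) = Mul(Mul(6, 5), -6) = Mul(30, -6) = -180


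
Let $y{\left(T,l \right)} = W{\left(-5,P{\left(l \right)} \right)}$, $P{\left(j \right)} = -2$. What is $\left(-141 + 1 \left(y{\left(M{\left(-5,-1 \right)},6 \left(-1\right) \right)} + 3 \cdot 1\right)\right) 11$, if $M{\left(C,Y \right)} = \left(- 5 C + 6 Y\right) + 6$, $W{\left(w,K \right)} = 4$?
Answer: $-1474$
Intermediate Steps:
$M{\left(C,Y \right)} = 6 - 5 C + 6 Y$
$y{\left(T,l \right)} = 4$
$\left(-141 + 1 \left(y{\left(M{\left(-5,-1 \right)},6 \left(-1\right) \right)} + 3 \cdot 1\right)\right) 11 = \left(-141 + 1 \left(4 + 3 \cdot 1\right)\right) 11 = \left(-141 + 1 \left(4 + 3\right)\right) 11 = \left(-141 + 1 \cdot 7\right) 11 = \left(-141 + 7\right) 11 = \left(-134\right) 11 = -1474$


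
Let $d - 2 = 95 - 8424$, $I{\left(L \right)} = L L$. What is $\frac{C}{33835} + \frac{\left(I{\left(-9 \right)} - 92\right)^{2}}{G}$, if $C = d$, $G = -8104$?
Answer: $- \frac{71576043}{274198840} \approx -0.26104$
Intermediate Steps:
$I{\left(L \right)} = L^{2}$
$d = -8327$ ($d = 2 + \left(95 - 8424\right) = 2 - 8329 = -8327$)
$C = -8327$
$\frac{C}{33835} + \frac{\left(I{\left(-9 \right)} - 92\right)^{2}}{G} = - \frac{8327}{33835} + \frac{\left(\left(-9\right)^{2} - 92\right)^{2}}{-8104} = \left(-8327\right) \frac{1}{33835} + \left(81 - 92\right)^{2} \left(- \frac{1}{8104}\right) = - \frac{8327}{33835} + \left(-11\right)^{2} \left(- \frac{1}{8104}\right) = - \frac{8327}{33835} + 121 \left(- \frac{1}{8104}\right) = - \frac{8327}{33835} - \frac{121}{8104} = - \frac{71576043}{274198840}$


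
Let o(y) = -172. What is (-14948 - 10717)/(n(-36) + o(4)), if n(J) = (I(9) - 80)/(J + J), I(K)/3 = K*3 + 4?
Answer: 1847880/12397 ≈ 149.06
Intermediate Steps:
I(K) = 12 + 9*K (I(K) = 3*(K*3 + 4) = 3*(3*K + 4) = 3*(4 + 3*K) = 12 + 9*K)
n(J) = 13/(2*J) (n(J) = ((12 + 9*9) - 80)/(J + J) = ((12 + 81) - 80)/((2*J)) = (93 - 80)*(1/(2*J)) = 13*(1/(2*J)) = 13/(2*J))
(-14948 - 10717)/(n(-36) + o(4)) = (-14948 - 10717)/((13/2)/(-36) - 172) = -25665/((13/2)*(-1/36) - 172) = -25665/(-13/72 - 172) = -25665/(-12397/72) = -25665*(-72/12397) = 1847880/12397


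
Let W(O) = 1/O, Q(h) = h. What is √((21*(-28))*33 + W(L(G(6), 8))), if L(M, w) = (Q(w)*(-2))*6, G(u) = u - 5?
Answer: I*√11176710/24 ≈ 139.3*I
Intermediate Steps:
G(u) = -5 + u
L(M, w) = -12*w (L(M, w) = (w*(-2))*6 = -2*w*6 = -12*w)
√((21*(-28))*33 + W(L(G(6), 8))) = √((21*(-28))*33 + 1/(-12*8)) = √(-588*33 + 1/(-96)) = √(-19404 - 1/96) = √(-1862785/96) = I*√11176710/24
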